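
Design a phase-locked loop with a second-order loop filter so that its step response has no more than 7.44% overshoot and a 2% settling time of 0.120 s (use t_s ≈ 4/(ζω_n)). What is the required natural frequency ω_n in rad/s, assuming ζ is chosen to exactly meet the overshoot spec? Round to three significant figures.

ω_n ≈ 52.3 rad/s

ζ = −ln(OS)/√(π² + (ln OS)²). With OS = 0.0744, ln OS = −2.598 and ζ = 2.598/4.077 = 0.637.
Then ω_n = 4/(ζ t_s) = 4/(0.637 × 0.120) = 52.3 rad/s.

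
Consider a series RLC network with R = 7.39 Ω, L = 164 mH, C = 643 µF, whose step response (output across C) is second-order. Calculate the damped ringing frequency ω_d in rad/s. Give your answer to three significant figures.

ω_d ≈ 94.7 rad/s

For a series RLC circuit (capacitor voltage as output), ω_n = 1/√(LC) = 1/√(164 mH · 643 µF) = 97.4 rad/s.
ζ = (R/2)·√(C/L) = (7.39/2)·√(643 µF/164 mH) = 0.231.
The damped frequency ω_d = ω_n√(1−ζ²) = 94.7 rad/s.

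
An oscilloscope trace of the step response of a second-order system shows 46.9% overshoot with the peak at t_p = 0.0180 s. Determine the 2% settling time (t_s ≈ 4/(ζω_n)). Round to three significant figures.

The overshoot fixes ζ = −ln(OS)/√(π²+ln²(OS)) = 0.234.
From t_p = π/ω_d, ω_d = π/0.0180 = 175 rad/s, so ω_n = ω_d/√(1−ζ²) = 180 rad/s.
t_s ≈ 4/(ζω_n) = 4/(0.234·180) = 0.0951 s.

t_s ≈ 0.0951 s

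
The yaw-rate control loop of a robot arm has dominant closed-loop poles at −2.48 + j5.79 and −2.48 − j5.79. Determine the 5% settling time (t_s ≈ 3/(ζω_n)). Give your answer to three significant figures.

t_s ≈ 1.21 s

For poles at −σ ± jω_d, ζω_n = σ = 2.48, so t_s ≈ 3/σ = 1.21 s.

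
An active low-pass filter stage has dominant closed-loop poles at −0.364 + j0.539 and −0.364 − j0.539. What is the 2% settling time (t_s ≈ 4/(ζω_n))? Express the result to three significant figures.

t_s ≈ 11.0 s

For poles at −σ ± jω_d, ζω_n = σ = 0.364, so t_s ≈ 4/σ = 11.0 s.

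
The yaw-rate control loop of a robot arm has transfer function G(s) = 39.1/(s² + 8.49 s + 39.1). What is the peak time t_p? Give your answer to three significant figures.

t_p ≈ 0.684 s

Comparing the denominator to s² + 2ζω_n s + ω_n²: ω_n = √39.1 = 6.25 rad/s, and 2ζω_n = 8.49 so ζ = 8.49/(2·6.25) = 0.679.
ω_d = 6.25·√(1 − 0.679²) = 4.59 rad/s. Then t_p = π/ω_d = 0.684 s.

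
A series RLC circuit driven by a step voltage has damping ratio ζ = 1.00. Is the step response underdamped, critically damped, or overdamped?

critically damped

Since ζ = 1, the system is critically damped.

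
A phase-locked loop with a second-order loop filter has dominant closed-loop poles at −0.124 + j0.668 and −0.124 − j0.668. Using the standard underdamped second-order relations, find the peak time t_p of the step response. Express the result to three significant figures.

t_p = π/ω_d with ω_d = 0.668 (the imaginary part), so t_p = 4.70 s.

t_p ≈ 4.70 s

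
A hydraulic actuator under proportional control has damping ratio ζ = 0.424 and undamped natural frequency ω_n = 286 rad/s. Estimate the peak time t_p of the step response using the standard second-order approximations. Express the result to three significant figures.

The damped frequency is ω_d = ω_n√(1−ζ²) = 286·√(1−0.180) = 259 rad/s.
Peak time t_p = π/ω_d = π/259 = 0.0121 s.

t_p ≈ 0.0121 s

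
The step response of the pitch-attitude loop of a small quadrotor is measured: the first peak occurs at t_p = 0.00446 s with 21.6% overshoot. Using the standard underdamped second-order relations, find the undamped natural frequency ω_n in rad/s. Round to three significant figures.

ω_n ≈ 784 rad/s

From the overshoot, ζ = −ln(OS)/√(π²+ln²(OS)) = 0.438.
From t_p = π/ω_d, ω_d = π/0.00446 = 704 rad/s, so ω_n = ω_d/√(1−ζ²) = 784 rad/s.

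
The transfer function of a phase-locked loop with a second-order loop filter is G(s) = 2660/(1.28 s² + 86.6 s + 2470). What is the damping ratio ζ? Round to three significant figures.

ζ ≈ 0.770

Dividing through by 1.28: denominator becomes s² + 67.66 s + 1930.
So ω_n = √1930 = 43.9 rad/s and ζ = 67.66/(2·43.9) = 0.770.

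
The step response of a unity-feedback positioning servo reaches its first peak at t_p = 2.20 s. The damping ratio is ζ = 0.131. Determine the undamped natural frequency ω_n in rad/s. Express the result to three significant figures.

ω_n ≈ 1.44 rad/s

Peak time t_p = π/ω_d, so ω_d = π/t_p = π/2.20 = 1.43 rad/s.
ω_n = ω_d/√(1−ζ²) = 1.43/√0.983 = 1.44 rad/s.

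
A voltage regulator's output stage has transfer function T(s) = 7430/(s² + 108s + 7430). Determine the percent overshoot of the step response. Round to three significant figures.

%OS ≈ 8.01%

Comparing the denominator to s² + 2ζω_n s + ω_n²: ω_n = √7430 = 86.2 rad/s, and 2ζω_n = 108 so ζ = 108/(2·86.2) = 0.626.
Overshoot: exp(−π·0.626/√(1−0.626²)) = 0.0801, i.e. 8.01%.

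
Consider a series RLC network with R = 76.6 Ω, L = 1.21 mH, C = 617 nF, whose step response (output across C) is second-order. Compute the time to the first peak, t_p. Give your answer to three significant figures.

t_p ≈ 0.000171 s

For a series RLC circuit (capacitor voltage as output), ω_n = 1/√(LC) = 1/√(1.21 mH · 617 nF) = 36600 rad/s.
ζ = (R/2)·√(C/L) = (76.6/2)·√(617 nF/1.21 mH) = 0.865.
ω_d = 36600·√(1 − 0.865²) = 18400 rad/s. t_p = π/ω_d = 0.000171 s.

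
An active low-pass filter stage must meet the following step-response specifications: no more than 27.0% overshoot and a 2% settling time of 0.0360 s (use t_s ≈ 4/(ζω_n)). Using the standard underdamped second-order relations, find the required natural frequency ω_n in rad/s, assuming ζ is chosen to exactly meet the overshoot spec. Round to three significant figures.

ζ = −ln(OS)/√(π² + (ln OS)²). With OS = 0.270, ln OS = −1.309 and ζ = 1.309/3.404 = 0.385.
From t_s ≈ 4/(ζω_n): ω_n = 4/(ζ·t_s) = 4/(0.385·0.0360) = 289 rad/s.

ω_n ≈ 289 rad/s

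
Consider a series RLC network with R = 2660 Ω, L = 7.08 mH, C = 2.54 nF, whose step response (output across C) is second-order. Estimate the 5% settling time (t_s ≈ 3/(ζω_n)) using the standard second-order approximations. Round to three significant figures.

For a series RLC circuit (capacitor voltage as output), ω_n = 1/√(LC) = 1/√(7.08 mH · 2.54 nF) = 236000 rad/s.
ζ = (R/2)·√(C/L) = (2660/2)·√(2.54 nF/7.08 mH) = 0.797.
t_s ≈ 3/(ζω_n) = 0.0000160 s.

t_s ≈ 0.0000160 s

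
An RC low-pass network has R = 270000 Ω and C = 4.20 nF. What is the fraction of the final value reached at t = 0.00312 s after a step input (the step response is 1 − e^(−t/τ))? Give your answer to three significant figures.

τ = RC = 270000 × 4.20 nF = 0.00113 s.
y(t)/y_∞ = 1 − e^(−t/τ) = 1 − e^(−0.00312/0.00113) = 1 − e^(−2.75) = 0.936.

y/y_∞ ≈ 0.936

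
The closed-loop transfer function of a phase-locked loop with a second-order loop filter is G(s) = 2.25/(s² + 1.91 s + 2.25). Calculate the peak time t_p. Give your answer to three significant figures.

t_p ≈ 2.72 s

Matching coefficients with s² + 2ζω_n s + ω_n² gives ω_n² = 2.25 ⇒ ω_n = 1.50 rad/s, and ζ = 1.91/(2ω_n) = 0.637.
The damped frequency ω_d = ω_n√(1−ζ²) = 1.16 rad/s. Then t_p = π/ω_d = 2.72 s.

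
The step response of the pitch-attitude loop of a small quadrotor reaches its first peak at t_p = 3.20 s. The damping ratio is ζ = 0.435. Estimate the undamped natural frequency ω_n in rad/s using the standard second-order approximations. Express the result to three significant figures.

Peak time t_p = π/ω_d, so ω_d = π/t_p = π/3.20 = 0.982 rad/s.
ω_n = ω_d/√(1−ζ²) = 0.982/√0.811 = 1.09 rad/s.

ω_n ≈ 1.09 rad/s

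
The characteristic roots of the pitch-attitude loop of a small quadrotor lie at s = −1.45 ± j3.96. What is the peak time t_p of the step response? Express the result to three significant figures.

t_p = π/ω_d with ω_d = 3.96 (the imaginary part), so t_p = 0.793 s.

t_p ≈ 0.793 s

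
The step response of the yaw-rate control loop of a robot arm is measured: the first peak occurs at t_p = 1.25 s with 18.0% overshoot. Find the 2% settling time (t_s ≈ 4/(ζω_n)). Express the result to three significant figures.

From the overshoot, ζ = −ln(OS)/√(π²+ln²(OS)) = 0.479.
From t_p = π/ω_d, ω_d = π/1.25 = 2.51 rad/s, so ω_n = ω_d/√(1−ζ²) = 2.86 rad/s.
t_s ≈ 4/(ζω_n) = 4/(0.479·2.86) = 2.92 s.

t_s ≈ 2.92 s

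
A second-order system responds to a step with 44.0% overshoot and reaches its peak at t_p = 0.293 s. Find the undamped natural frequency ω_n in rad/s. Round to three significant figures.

The overshoot fixes ζ = −ln(OS)/√(π²+ln²(OS)) = 0.253.
t_p = π/ω_d ⇒ ω_d = 10.7 rad/s; then ω_n = ω_d/√(1−ζ²) = 11.1 rad/s.

ω_n ≈ 11.1 rad/s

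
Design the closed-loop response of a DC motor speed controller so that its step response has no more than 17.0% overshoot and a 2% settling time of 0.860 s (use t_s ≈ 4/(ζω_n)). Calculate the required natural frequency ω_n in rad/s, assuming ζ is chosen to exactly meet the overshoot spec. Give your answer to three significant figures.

ζ = −ln(OS)/√(π² + (ln OS)²). With OS = 0.170, ln OS = −1.772 and ζ = 1.772/3.607 = 0.491.
From t_s ≈ 4/(ζω_n): ω_n = 4/(ζ·t_s) = 4/(0.491·0.860) = 9.47 rad/s.

ω_n ≈ 9.47 rad/s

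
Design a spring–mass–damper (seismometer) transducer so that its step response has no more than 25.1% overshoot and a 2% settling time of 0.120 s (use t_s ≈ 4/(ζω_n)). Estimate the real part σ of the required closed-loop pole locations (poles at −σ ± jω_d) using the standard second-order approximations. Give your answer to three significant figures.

The settling-time spec alone fixes σ = ζω_n = 4/t_s = 4/0.120 = 33.3.
(Overshoot then fixes ζ = 0.403 and hence ω_d = σ·√(1−ζ²)/ζ = 75.8 rad/s.)

σ ≈ 33.3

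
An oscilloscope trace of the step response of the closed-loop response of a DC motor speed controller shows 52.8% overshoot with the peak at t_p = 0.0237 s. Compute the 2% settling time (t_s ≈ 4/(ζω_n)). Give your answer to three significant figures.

From the overshoot, ζ = −ln(OS)/√(π²+ln²(OS)) = 0.199.
t_p = π/ω_d ⇒ ω_d = 133 rad/s; then ω_n = ω_d/√(1−ζ²) = 135 rad/s.
t_s ≈ 4/(ζω_n) = 4/(0.199·135) = 0.148 s.

t_s ≈ 0.148 s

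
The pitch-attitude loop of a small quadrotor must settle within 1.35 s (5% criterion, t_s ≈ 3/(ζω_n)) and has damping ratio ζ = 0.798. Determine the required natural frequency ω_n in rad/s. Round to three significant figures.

Rearranging t_s ≈ 3/(ζω_n) gives ω_n = 3/(ζ·t_s) = 3/(0.798 × 1.35) = 2.78 rad/s.

ω_n ≈ 2.78 rad/s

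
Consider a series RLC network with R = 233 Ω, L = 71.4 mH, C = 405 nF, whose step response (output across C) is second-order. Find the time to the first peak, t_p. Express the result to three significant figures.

For a series RLC circuit (capacitor voltage as output), ω_n = 1/√(LC) = 1/√(71.4 mH · 405 nF) = 5880 rad/s.
ζ = (R/2)·√(C/L) = (233/2)·√(405 nF/71.4 mH) = 0.277.
ω_d = ω_n√(1−ζ²) = 5650 rad/s. t_p = π/ω_d = 0.000556 s.

t_p ≈ 0.000556 s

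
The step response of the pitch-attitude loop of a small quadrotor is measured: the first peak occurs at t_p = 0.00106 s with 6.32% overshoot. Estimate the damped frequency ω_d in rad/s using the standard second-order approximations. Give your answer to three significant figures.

ω_d ≈ 2960 rad/s

t_p = π/ω_d, so ω_d = π/0.00106 = 2960 rad/s.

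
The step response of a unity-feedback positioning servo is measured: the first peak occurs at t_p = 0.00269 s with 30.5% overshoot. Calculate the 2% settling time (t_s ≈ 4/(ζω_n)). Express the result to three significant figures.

t_s ≈ 0.00906 s

From the overshoot, ζ = −ln(OS)/√(π²+ln²(OS)) = 0.354.
t_p = π/ω_d ⇒ ω_d = 1170 rad/s; then ω_n = ω_d/√(1−ζ²) = 1250 rad/s.
t_s ≈ 4/(ζω_n) = 4/(0.354·1250) = 0.00906 s.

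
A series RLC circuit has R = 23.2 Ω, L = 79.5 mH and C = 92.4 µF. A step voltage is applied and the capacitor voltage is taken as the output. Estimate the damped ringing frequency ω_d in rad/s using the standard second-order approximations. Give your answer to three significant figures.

For a series RLC circuit (capacitor voltage as output), ω_n = 1/√(LC) = 1/√(79.5 mH · 92.4 µF) = 369 rad/s.
ζ = (R/2)·√(C/L) = (23.2/2)·√(92.4 µF/79.5 mH) = 0.395.
ω_d = 369·√(1 − 0.395²) = 339 rad/s.

ω_d ≈ 339 rad/s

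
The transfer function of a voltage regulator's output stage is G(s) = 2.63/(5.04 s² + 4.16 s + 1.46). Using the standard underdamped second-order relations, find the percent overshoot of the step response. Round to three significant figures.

Dividing through by 5.04: denominator becomes s² + 0.8254 s + 0.2897.
So ω_n = √0.2897 = 0.538 rad/s and ζ = 0.8254/(2·0.538) = 0.767.
Overshoot: exp(−π·0.767/√(1−0.767²)) = 0.0235, i.e. 2.35%.

%OS ≈ 2.35%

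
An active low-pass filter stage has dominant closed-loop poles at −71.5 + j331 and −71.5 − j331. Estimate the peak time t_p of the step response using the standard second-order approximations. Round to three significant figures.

t_p ≈ 0.00949 s

t_p = π/ω_d with ω_d = 331 (the imaginary part), so t_p = 0.00949 s.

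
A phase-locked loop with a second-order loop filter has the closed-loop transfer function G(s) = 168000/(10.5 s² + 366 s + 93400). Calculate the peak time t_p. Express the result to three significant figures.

t_p ≈ 0.0339 s

Dividing through by 10.5: denominator becomes s² + 34.86 s + 8895.
So ω_n = √8895 = 94.3 rad/s and ζ = 34.86/(2·94.3) = 0.185.
ω_d = ω_n√(1−ζ²) = 92.7 rad/s. t_p = π/ω_d = 0.0339 s.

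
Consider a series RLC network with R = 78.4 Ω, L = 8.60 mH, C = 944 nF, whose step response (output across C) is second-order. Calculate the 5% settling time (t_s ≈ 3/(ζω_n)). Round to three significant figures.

For a series RLC circuit (capacitor voltage as output), ω_n = 1/√(LC) = 1/√(8.60 mH · 944 nF) = 11100 rad/s.
ζ = (R/2)·√(C/L) = (78.4/2)·√(944 nF/8.60 mH) = 0.411.
t_s ≈ 3/(ζω_n) = 0.000658 s.

t_s ≈ 0.000658 s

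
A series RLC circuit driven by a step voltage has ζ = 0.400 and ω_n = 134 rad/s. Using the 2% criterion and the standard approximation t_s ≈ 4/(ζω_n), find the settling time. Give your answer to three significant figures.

t_s ≈ 0.0746 s

t_s ≈ 4/(ζω_n) = 4/(0.400 × 134) = 0.0746 s.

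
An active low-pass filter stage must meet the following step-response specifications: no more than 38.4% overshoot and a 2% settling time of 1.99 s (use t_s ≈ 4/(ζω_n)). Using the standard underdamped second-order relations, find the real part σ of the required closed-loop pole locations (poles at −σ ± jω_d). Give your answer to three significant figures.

σ ≈ 2.01

The settling-time spec alone fixes σ = ζω_n = 4/t_s = 4/1.99 = 2.01.
(Overshoot then fixes ζ = 0.291 and hence ω_d = σ·√(1−ζ²)/ζ = 6.60 rad/s.)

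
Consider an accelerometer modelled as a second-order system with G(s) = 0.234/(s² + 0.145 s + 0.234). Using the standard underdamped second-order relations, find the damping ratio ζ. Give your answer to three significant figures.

ζ ≈ 0.150

Comparing the denominator to s² + 2ζω_n s + ω_n²: ω_n = √0.234 = 0.484 rad/s, and 2ζω_n = 0.145 so ζ = 0.145/(2·0.484) = 0.150.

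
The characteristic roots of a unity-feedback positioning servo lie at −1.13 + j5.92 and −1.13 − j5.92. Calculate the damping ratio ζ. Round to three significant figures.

|pole| = ω_n = √(1.13² + 5.92²) = 6.03 rad/s; ζ = cos θ = σ/ω_n = 0.187.

ζ ≈ 0.187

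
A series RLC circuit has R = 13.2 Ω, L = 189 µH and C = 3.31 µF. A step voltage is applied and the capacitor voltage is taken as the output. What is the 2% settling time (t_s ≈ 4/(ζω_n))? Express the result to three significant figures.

For a series RLC circuit (capacitor voltage as output), ω_n = 1/√(LC) = 1/√(189 µH · 3.31 µF) = 40000 rad/s.
ζ = (R/2)·√(C/L) = (13.2/2)·√(3.31 µF/189 µH) = 0.873.
t_s ≈ 4/(ζω_n) = 0.000115 s.

t_s ≈ 0.000115 s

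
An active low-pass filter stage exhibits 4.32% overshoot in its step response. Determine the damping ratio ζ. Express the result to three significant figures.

ζ ≈ 0.707

Inverting the overshoot relation: ζ = |ln 0.0432|/√(π² + ln²0.0432) = 0.707.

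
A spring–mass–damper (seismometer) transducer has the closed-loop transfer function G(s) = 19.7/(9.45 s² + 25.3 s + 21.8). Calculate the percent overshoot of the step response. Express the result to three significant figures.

Dividing through by 9.45: denominator becomes s² + 2.677 s + 2.307.
So ω_n = √2.307 = 1.52 rad/s and ζ = 2.677/(2·1.52) = 0.881.
%OS = 100·exp(−πζ/√(1−ζ²)) = 0.285%.

%OS ≈ 0.285%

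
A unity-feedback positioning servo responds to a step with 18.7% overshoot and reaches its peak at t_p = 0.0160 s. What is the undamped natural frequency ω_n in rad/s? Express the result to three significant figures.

ω_n ≈ 223 rad/s

The overshoot fixes ζ = −ln(OS)/√(π²+ln²(OS)) = 0.471.
t_p = π/ω_d ⇒ ω_d = 196 rad/s; then ω_n = ω_d/√(1−ζ²) = 223 rad/s.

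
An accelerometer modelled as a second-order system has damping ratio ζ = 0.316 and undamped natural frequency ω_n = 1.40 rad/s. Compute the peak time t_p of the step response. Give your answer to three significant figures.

The damped frequency is ω_d = ω_n√(1−ζ²) = 1.40·√(1−0.0999) = 1.33 rad/s.
Peak time t_p = π/ω_d = π/1.33 = 2.37 s.

t_p ≈ 2.37 s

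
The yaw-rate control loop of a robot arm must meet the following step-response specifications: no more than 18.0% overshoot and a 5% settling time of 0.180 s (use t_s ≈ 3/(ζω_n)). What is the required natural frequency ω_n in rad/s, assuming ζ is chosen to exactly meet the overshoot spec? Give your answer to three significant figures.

From %OS = 100·exp(−πζ/√(1−ζ²)), invert to get ζ = −ln(OS)/√(π² + ln²(OS)) with OS = 0.180.
−ln 0.180 = 1.715, so ζ = 1.715/√(π² + 2.941) = 0.479.
Then ω_n = 3/(ζ t_s) = 3/(0.479 × 0.180) = 34.8 rad/s.

ω_n ≈ 34.8 rad/s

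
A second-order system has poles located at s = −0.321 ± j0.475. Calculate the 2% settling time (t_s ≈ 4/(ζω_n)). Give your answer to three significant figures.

For poles at −σ ± jω_d, ζω_n = σ = 0.321, so t_s ≈ 4/σ = 12.5 s.

t_s ≈ 12.5 s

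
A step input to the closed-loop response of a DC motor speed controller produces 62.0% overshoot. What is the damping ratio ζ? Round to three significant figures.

ζ = −ln(OS)/√(π² + (ln OS)²). With OS = 0.620, ln OS = −0.4780 and ζ = 0.4780/3.178 = 0.150.

ζ ≈ 0.150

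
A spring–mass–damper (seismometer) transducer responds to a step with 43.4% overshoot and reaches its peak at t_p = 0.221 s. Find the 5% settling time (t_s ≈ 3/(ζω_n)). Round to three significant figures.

t_s ≈ 0.794 s

The overshoot fixes ζ = −ln(OS)/√(π²+ln²(OS)) = 0.257.
t_p = π/ω_d ⇒ ω_d = 14.2 rad/s; then ω_n = ω_d/√(1−ζ²) = 14.7 rad/s.
t_s ≈ 3/(ζω_n) = 3/(0.257·14.7) = 0.794 s.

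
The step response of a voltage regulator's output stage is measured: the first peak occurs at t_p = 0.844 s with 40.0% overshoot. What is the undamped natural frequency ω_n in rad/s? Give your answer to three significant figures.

ω_n ≈ 3.88 rad/s

From the overshoot, ζ = −ln(OS)/√(π²+ln²(OS)) = 0.280.
t_p = π/ω_d ⇒ ω_d = 3.72 rad/s; then ω_n = ω_d/√(1−ζ²) = 3.88 rad/s.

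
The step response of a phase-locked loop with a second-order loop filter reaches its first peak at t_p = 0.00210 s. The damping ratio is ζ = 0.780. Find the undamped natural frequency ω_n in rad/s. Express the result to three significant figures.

ω_n ≈ 2390 rad/s

Peak time t_p = π/ω_d, so ω_d = π/t_p = π/0.00210 = 1500 rad/s.
ω_n = ω_d/√(1−ζ²) = 1500/√0.392 = 2390 rad/s.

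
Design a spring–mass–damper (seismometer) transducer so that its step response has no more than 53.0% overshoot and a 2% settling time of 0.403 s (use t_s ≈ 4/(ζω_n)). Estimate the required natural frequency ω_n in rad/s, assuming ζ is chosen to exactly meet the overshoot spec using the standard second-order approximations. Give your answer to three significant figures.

ω_n ≈ 50.1 rad/s

Inverting the overshoot relation: ζ = |ln 0.530|/√(π² + ln²0.530) = 0.198.
Then ω_n = 4/(ζ t_s) = 4/(0.198 × 0.403) = 50.1 rad/s.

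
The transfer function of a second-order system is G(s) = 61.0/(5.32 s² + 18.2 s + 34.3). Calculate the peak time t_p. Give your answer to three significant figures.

Dividing through by 5.32: denominator becomes s² + 3.421 s + 6.447.
So ω_n = √6.447 = 2.54 rad/s and ζ = 3.421/(2·2.54) = 0.674.
The damped frequency ω_d = ω_n√(1−ζ²) = 1.88 rad/s. t_p = π/ω_d = 1.67 s.

t_p ≈ 1.67 s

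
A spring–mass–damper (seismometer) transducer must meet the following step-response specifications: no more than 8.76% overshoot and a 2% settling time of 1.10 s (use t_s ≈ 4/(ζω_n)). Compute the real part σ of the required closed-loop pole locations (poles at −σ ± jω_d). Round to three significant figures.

The settling-time spec alone fixes σ = ζω_n = 4/t_s = 4/1.10 = 3.64.
(Overshoot then fixes ζ = 0.613 and hence ω_d = σ·√(1−ζ²)/ζ = 4.69 rad/s.)

σ ≈ 3.64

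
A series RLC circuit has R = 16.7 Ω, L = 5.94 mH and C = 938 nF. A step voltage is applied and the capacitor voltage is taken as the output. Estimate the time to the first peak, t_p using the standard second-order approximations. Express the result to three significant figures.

For a series RLC circuit (capacitor voltage as output), ω_n = 1/√(LC) = 1/√(5.94 mH · 938 nF) = 13400 rad/s.
ζ = (R/2)·√(C/L) = (16.7/2)·√(938 nF/5.94 mH) = 0.105.
ω_d = ω_n√(1−ζ²) = 13300 rad/s. t_p = π/ω_d = 0.000236 s.

t_p ≈ 0.000236 s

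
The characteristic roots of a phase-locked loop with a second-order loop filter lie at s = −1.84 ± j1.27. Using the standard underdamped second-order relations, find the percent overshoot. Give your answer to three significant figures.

%OS ≈ 1.06%

With σ = 1.84, ω_d = 1.27: ω_n = √(σ²+ω_d²) = 2.24 rad/s, ζ = σ/ω_n = 0.823.
%OS = 100·exp(−πζ/√(1−ζ²)) = 1.06%.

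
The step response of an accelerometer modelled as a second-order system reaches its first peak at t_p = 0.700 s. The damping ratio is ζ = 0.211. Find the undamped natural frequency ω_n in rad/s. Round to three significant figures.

Peak time t_p = π/ω_d, so ω_d = π/t_p = π/0.700 = 4.49 rad/s.
ω_n = ω_d/√(1−ζ²) = 4.49/√0.955 = 4.59 rad/s.

ω_n ≈ 4.59 rad/s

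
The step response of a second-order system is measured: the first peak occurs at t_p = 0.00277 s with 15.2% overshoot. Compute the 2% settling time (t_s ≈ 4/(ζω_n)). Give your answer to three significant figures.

The overshoot fixes ζ = −ln(OS)/√(π²+ln²(OS)) = 0.514.
From t_p = π/ω_d, ω_d = π/0.00277 = 1130 rad/s, so ω_n = ω_d/√(1−ζ²) = 1320 rad/s.
t_s ≈ 4/(ζω_n) = 4/(0.514·1320) = 0.00588 s.

t_s ≈ 0.00588 s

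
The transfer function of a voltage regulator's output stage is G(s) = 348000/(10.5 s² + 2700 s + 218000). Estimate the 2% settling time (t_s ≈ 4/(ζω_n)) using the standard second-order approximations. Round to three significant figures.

Dividing through by 10.5: denominator becomes s² + 257.1 s + 20760.
So ω_n = √20760 = 144 rad/s and ζ = 257.1/(2·144) = 0.892.
t_s ≈ 4/(ζω_n) = 0.0311 s.

t_s ≈ 0.0311 s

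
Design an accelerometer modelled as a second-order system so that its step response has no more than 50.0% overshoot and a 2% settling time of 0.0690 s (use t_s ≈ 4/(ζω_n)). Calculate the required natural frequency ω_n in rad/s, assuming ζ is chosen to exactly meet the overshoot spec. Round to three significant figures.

ζ = −ln(OS)/√(π² + (ln OS)²). With OS = 0.500, ln OS = −0.6931 and ζ = 0.6931/3.217 = 0.215.
Then ω_n = 4/(ζ t_s) = 4/(0.215 × 0.0690) = 269 rad/s.

ω_n ≈ 269 rad/s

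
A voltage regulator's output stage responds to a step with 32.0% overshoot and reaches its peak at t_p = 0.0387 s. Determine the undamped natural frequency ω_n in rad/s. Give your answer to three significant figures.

From the overshoot, ζ = −ln(OS)/√(π²+ln²(OS)) = 0.341.
t_p = π/ω_d ⇒ ω_d = 81.2 rad/s; then ω_n = ω_d/√(1−ζ²) = 86.4 rad/s.

ω_n ≈ 86.4 rad/s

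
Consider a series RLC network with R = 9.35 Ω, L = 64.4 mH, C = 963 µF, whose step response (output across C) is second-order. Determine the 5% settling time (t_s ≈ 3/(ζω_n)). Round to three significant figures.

t_s ≈ 0.0413 s

For a series RLC circuit (capacitor voltage as output), ω_n = 1/√(LC) = 1/√(64.4 mH · 963 µF) = 127 rad/s.
ζ = (R/2)·√(C/L) = (9.35/2)·√(963 µF/64.4 mH) = 0.572.
t_s ≈ 3/(ζω_n) = 0.0413 s.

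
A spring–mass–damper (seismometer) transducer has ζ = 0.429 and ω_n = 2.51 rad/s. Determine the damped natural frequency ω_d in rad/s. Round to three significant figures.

ω_d ≈ 2.27 rad/s

ω_d = ω_n√(1−ζ²) = 2.51·√0.816 = 2.27 rad/s.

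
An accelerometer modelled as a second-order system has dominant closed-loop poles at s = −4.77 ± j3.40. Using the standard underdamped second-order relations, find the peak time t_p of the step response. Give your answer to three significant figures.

t_p = π/ω_d with ω_d = 3.40 (the imaginary part), so t_p = 0.924 s.

t_p ≈ 0.924 s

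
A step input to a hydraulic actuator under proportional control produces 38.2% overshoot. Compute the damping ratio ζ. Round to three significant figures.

From %OS = 100·exp(−πζ/√(1−ζ²)), invert to get ζ = −ln(OS)/√(π² + ln²(OS)) with OS = 0.382.
−ln 0.382 = 0.9623, so ζ = 0.9623/√(π² + 0.9261) = 0.293.

ζ ≈ 0.293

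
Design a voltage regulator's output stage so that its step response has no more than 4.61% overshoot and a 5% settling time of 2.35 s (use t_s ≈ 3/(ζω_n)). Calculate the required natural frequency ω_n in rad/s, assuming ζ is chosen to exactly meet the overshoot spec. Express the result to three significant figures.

ω_n ≈ 1.82 rad/s

ζ = −ln(OS)/√(π² + (ln OS)²). With OS = 0.0461, ln OS = −3.077 and ζ = 3.077/4.397 = 0.700.
From t_s ≈ 3/(ζω_n): ω_n = 3/(ζ·t_s) = 3/(0.700·2.35) = 1.82 rad/s.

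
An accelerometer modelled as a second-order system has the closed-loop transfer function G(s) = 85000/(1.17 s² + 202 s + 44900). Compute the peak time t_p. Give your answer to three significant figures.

t_p ≈ 0.0179 s

Dividing through by 1.17: denominator becomes s² + 172.6 s + 38380.
So ω_n = √38380 = 196 rad/s and ζ = 172.6/(2·196) = 0.441.
ω_d = ω_n√(1−ζ²) = 176 rad/s. t_p = π/ω_d = 0.0179 s.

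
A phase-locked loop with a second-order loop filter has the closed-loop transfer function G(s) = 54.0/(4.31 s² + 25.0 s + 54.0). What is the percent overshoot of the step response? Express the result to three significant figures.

%OS ≈ 1.12%

Dividing through by 4.31: denominator becomes s² + 5.800 s + 12.53.
So ω_n = √12.53 = 3.54 rad/s and ζ = 5.800/(2·3.54) = 0.819.
%OS = 100 e^{−πζ/√(1−ζ²)} with ζ = 0.819 gives 1.12%.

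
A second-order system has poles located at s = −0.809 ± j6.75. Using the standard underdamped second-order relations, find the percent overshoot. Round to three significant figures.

%OS ≈ 68.6%

|pole| = ω_n = √(0.809² + 6.75²) = 6.80 rad/s; ζ = cos θ = σ/ω_n = 0.119.
%OS = 100 e^{−πζ/√(1−ζ²)} with ζ = 0.119 gives 68.6%.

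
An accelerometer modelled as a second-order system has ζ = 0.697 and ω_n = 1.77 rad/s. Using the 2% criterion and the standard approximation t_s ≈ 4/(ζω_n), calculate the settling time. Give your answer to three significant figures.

t_s ≈ 4/(ζω_n) = 4/(0.697 × 1.77) = 3.24 s.

t_s ≈ 3.24 s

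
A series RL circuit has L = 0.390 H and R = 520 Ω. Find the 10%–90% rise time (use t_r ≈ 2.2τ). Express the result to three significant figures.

t_r ≈ 0.00165 s

τ = L/R = 0.390/520 = 0.000750 s.
t_r ≈ 2.2τ = 0.00165 s.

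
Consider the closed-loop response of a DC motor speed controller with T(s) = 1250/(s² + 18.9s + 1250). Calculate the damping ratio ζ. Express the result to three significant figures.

ζ ≈ 0.267

Matching coefficients with s² + 2ζω_n s + ω_n² gives ω_n² = 1250 ⇒ ω_n = 35.4 rad/s, and ζ = 18.9/(2ω_n) = 0.267.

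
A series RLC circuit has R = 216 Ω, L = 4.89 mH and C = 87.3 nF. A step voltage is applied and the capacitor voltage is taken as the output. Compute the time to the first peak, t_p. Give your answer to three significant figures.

t_p ≈ 0.0000729 s

For a series RLC circuit (capacitor voltage as output), ω_n = 1/√(LC) = 1/√(4.89 mH · 87.3 nF) = 48400 rad/s.
ζ = (R/2)·√(C/L) = (216/2)·√(87.3 nF/4.89 mH) = 0.456.
The damped frequency ω_d = ω_n√(1−ζ²) = 43100 rad/s. t_p = π/ω_d = 0.0000729 s.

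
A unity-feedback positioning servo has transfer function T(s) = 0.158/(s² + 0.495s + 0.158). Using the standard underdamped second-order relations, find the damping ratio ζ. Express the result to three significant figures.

Comparing the denominator to s² + 2ζω_n s + ω_n²: ω_n = √0.158 = 0.397 rad/s, and 2ζω_n = 0.495 so ζ = 0.495/(2·0.397) = 0.623.

ζ ≈ 0.623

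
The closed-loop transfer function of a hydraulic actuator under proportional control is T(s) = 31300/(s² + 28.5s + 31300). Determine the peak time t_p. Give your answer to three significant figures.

t_p ≈ 0.0178 s

ω_n = √31300 = 177 rad/s; ζ = 28.5/(2·177) = 0.0805.
The damped frequency ω_d = ω_n√(1−ζ²) = 176 rad/s. Then t_p = π/ω_d = 0.0178 s.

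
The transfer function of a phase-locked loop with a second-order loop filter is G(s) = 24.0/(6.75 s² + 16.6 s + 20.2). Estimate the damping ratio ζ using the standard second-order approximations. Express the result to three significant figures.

Dividing through by 6.75: denominator becomes s² + 2.459 s + 2.993.
So ω_n = √2.993 = 1.73 rad/s and ζ = 2.459/(2·1.73) = 0.711.

ζ ≈ 0.711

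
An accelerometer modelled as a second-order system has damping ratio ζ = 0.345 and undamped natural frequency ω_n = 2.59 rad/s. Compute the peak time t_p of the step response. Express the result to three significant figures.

t_p ≈ 1.29 s

The damped frequency is ω_d = ω_n√(1−ζ²) = 2.59·√(1−0.119) = 2.43 rad/s.
Peak time t_p = π/ω_d = π/2.43 = 1.29 s.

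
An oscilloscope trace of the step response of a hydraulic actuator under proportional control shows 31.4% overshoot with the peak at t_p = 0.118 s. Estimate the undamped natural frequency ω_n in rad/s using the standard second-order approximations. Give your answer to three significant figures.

ω_n ≈ 28.4 rad/s

The overshoot fixes ζ = −ln(OS)/√(π²+ln²(OS)) = 0.346.
t_p = π/ω_d ⇒ ω_d = 26.6 rad/s; then ω_n = ω_d/√(1−ζ²) = 28.4 rad/s.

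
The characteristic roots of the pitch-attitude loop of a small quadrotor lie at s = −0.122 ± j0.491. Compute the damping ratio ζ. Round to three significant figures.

ζ ≈ 0.241

|pole| = ω_n = √(0.122² + 0.491²) = 0.506 rad/s; ζ = cos θ = σ/ω_n = 0.241.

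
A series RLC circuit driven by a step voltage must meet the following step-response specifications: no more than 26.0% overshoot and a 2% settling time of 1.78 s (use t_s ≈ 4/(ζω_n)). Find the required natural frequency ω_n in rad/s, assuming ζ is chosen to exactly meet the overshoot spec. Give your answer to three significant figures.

ω_n ≈ 5.70 rad/s

ζ = −ln(OS)/√(π² + (ln OS)²). With OS = 0.260, ln OS = −1.347 and ζ = 1.347/3.418 = 0.394.
From t_s ≈ 4/(ζω_n): ω_n = 4/(ζ·t_s) = 4/(0.394·1.78) = 5.70 rad/s.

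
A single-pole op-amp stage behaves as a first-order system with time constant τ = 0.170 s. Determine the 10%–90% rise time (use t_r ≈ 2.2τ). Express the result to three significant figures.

t_r ≈ 2.2τ = 0.374 s.

t_r ≈ 0.374 s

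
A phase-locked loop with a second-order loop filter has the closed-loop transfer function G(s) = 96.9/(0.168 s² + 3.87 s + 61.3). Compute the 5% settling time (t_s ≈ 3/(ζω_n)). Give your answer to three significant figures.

t_s ≈ 0.260 s

Dividing through by 0.168: denominator becomes s² + 23.04 s + 364.9.
So ω_n = √364.9 = 19.1 rad/s and ζ = 23.04/(2·19.1) = 0.603.
t_s ≈ 3/(ζω_n) = 0.260 s.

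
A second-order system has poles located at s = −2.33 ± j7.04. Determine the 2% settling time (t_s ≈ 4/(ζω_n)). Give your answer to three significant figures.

For poles at −σ ± jω_d, ζω_n = σ = 2.33, so t_s ≈ 4/σ = 1.72 s.

t_s ≈ 1.72 s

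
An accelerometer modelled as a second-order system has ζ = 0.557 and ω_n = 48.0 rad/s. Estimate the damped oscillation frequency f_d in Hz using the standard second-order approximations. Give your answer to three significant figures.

ω_d = ω_n√(1−ζ²) = 48.0·√0.690 = 39.9 rad/s.
f_d = ω_d/(2π) = 6.34 Hz.

f_d ≈ 6.34 Hz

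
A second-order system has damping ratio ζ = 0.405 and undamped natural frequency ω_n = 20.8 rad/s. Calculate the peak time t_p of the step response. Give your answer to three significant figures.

The damped frequency is ω_d = ω_n√(1−ζ²) = 20.8·√(1−0.164) = 19.0 rad/s.
Peak time t_p = π/ω_d = π/19.0 = 0.165 s.

t_p ≈ 0.165 s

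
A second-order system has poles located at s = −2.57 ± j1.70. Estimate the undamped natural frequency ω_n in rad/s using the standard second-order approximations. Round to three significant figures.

|pole| = ω_n = √(2.57² + 1.70²) = 3.08 rad/s; ζ = cos θ = σ/ω_n = 0.834.

ω_n ≈ 3.08 rad/s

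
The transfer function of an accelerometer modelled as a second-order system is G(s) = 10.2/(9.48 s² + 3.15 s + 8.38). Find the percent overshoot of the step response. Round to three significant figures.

Dividing through by 9.48: denominator becomes s² + 0.3323 s + 0.8840.
So ω_n = √0.8840 = 0.940 rad/s and ζ = 0.3323/(2·0.940) = 0.177.
%OS = 100·exp(−πζ/√(1−ζ²)) = 56.9%.

%OS ≈ 56.9%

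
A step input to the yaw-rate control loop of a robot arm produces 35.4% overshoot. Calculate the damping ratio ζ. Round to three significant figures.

ζ = −ln(OS)/√(π² + (ln OS)²). With OS = 0.354, ln OS = −1.038 and ζ = 1.038/3.309 = 0.314.

ζ ≈ 0.314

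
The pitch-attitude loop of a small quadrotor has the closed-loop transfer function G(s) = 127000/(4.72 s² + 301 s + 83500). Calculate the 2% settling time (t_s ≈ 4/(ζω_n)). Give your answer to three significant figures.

Dividing through by 4.72: denominator becomes s² + 63.77 s + 17690.
So ω_n = √17690 = 133 rad/s and ζ = 63.77/(2·133) = 0.240.
t_s ≈ 4/(ζω_n) = 0.125 s.

t_s ≈ 0.125 s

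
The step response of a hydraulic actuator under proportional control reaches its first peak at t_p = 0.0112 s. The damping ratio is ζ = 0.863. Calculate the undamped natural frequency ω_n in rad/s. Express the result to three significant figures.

Peak time t_p = π/ω_d, so ω_d = π/t_p = π/0.0112 = 280 rad/s.
ω_n = ω_d/√(1−ζ²) = 280/√0.255 = 555 rad/s.

ω_n ≈ 555 rad/s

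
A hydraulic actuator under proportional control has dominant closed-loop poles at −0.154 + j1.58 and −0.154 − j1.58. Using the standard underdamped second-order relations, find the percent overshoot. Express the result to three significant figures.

The poles are at −σ ± jω_d with σ = 0.154 and ω_d = 1.58, so ω_n = √(σ²+ω_d²) = 1.59 rad/s and ζ = σ/ω_n = 0.0970.
%OS = 100 e^{−πζ/√(1−ζ²)} with ζ = 0.0970 gives 73.6%.

%OS ≈ 73.6%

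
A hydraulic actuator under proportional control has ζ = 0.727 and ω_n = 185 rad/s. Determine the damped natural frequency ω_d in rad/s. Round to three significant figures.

ω_d = ω_n√(1−ζ²) = 185·√0.471 = 127 rad/s.

ω_d ≈ 127 rad/s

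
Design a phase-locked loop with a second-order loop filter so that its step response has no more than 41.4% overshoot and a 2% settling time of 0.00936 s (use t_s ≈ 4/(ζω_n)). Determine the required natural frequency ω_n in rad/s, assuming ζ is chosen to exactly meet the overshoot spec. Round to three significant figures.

ω_n ≈ 1580 rad/s

ζ = −ln(OS)/√(π² + (ln OS)²). With OS = 0.414, ln OS = −0.8819 and ζ = 0.8819/3.263 = 0.270.
Then ω_n = 4/(ζ t_s) = 4/(0.270 × 0.00936) = 1580 rad/s.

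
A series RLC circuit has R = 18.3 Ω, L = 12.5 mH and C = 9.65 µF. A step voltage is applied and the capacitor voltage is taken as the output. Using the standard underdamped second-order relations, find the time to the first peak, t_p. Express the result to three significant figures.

t_p ≈ 0.00113 s

For a series RLC circuit (capacitor voltage as output), ω_n = 1/√(LC) = 1/√(12.5 mH · 9.65 µF) = 2880 rad/s.
ζ = (R/2)·√(C/L) = (18.3/2)·√(9.65 µF/12.5 mH) = 0.254.
ω_d = 2880·√(1 − 0.254²) = 2780 rad/s. t_p = π/ω_d = 0.00113 s.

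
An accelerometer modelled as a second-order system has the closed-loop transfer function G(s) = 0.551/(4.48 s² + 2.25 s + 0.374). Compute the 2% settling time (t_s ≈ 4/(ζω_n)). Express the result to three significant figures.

Dividing through by 4.48: denominator becomes s² + 0.5022 s + 0.08348.
So ω_n = √0.08348 = 0.289 rad/s and ζ = 0.5022/(2·0.289) = 0.869.
t_s ≈ 4/(ζω_n) = 15.9 s.

t_s ≈ 15.9 s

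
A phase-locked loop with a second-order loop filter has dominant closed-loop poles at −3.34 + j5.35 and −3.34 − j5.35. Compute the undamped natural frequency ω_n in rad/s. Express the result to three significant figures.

|pole| = ω_n = √(3.34² + 5.35²) = 6.31 rad/s; ζ = cos θ = σ/ω_n = 0.530.

ω_n ≈ 6.31 rad/s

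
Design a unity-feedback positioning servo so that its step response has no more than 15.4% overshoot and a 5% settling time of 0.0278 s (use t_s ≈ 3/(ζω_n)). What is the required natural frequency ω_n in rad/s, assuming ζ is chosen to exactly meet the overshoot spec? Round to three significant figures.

From %OS = 100·exp(−πζ/√(1−ζ²)), invert to get ζ = −ln(OS)/√(π² + ln²(OS)) with OS = 0.154.
−ln 0.154 = 1.871, so ζ = 1.871/√(π² + 3.500) = 0.512.
From t_s ≈ 3/(ζω_n): ω_n = 3/(ζ·t_s) = 3/(0.512·0.0278) = 211 rad/s.

ω_n ≈ 211 rad/s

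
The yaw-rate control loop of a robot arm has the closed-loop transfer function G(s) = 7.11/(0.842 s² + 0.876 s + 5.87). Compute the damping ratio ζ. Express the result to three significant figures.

ζ ≈ 0.197

Dividing through by 0.842: denominator becomes s² + 1.040 s + 6.971.
So ω_n = √6.971 = 2.64 rad/s and ζ = 1.040/(2·2.64) = 0.197.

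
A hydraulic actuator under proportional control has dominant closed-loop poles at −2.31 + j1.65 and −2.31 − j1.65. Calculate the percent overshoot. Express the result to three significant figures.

%OS ≈ 1.23%

|pole| = ω_n = √(2.31² + 1.65²) = 2.84 rad/s; ζ = cos θ = σ/ω_n = 0.814.
Overshoot: exp(−π·0.814/√(1−0.814²)) = 0.0123, i.e. 1.23%.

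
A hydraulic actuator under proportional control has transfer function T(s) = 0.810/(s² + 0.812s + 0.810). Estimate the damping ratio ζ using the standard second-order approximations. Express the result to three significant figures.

Matching coefficients with s² + 2ζω_n s + ω_n² gives ω_n² = 0.810 ⇒ ω_n = 0.900 rad/s, and ζ = 0.812/(2ω_n) = 0.451.

ζ ≈ 0.451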